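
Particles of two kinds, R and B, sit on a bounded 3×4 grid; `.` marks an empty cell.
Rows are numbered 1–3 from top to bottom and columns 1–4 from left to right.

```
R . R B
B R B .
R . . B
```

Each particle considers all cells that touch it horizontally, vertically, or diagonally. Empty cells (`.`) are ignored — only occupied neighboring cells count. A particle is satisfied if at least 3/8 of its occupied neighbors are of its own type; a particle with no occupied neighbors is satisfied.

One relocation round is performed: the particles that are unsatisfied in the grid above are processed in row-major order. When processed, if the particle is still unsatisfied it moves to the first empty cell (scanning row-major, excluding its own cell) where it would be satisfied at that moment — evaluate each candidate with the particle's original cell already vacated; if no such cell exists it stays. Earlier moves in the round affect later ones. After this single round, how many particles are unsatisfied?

Initially unsatisfied (in order): (1,3), (2,1).
  (1,3) → (1,2).
  (2,1) → (1,3).
Resulting grid:
R R B B
. R B .
R . . B
All satisfied now.

0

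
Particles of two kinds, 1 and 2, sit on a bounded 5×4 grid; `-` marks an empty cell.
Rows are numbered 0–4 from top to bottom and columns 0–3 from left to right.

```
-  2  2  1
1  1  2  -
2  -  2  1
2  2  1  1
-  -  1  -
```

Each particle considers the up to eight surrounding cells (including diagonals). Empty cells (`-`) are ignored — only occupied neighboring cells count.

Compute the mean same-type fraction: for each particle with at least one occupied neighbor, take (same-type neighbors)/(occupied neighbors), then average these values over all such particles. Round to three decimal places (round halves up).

0.496

Row 0: (0,1)2 2/4 · (0,2)2 2/4 · (0,3)1 0/2
Row 1: (1,0)1 1/3 · (1,1)1 1/6 · (1,2)2 3/6
Row 2: (2,0)2 2/4 · (2,2)2 2/6 · (2,3)1 2/4
Row 3: (3,0)2 2/2 · (3,1)2 3/5 · (3,2)1 3/5 · (3,3)1 3/4
Row 4: (4,2)1 2/3
Sum over 14 particles: 2/4 + 2/4 + 0/2 + 1/3 + 1/6 + 3/6 + 2/4 + 2/6 + 2/4 + 2/2 + 3/5 + 3/5 + 3/4 + 2/3 = 139/20; mean = 139/20 ÷ 14 = 139/280 = 0.496428… → 0.496.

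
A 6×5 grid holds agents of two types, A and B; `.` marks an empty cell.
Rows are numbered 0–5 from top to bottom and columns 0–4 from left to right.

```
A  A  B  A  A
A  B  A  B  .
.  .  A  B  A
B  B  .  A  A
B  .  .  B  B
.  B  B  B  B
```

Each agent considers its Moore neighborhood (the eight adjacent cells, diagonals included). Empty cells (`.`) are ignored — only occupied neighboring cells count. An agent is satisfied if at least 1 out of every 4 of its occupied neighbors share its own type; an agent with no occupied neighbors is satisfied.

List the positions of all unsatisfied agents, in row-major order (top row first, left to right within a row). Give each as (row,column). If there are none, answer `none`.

(1,1), (2,3)

Row 0: (0,0)A 2/3 ok · (0,1)A 3/5 ok · (0,2)B 2/5 ok · (0,3)A 2/4 ok · (0,4)A 1/2 ok
Row 1: (1,0)A 2/3 ok · (1,1)B 1/6 unhappy · (1,2)A 3/7 ok · (1,3)B 2/7 ok
Row 2: (2,2)A 2/6 ok · (2,3)B 1/6 unhappy · (2,4)A 2/4 ok
Row 3: (3,0)B 2/2 ok · (3,1)B 2/3 ok · (3,3)A 3/6 ok · (3,4)A 2/5 ok
Row 4: (4,0)B 3/3 ok · (4,3)B 4/6 ok · (4,4)B 3/5 ok
Row 5: (5,1)B 2/2 ok · (5,2)B 3/3 ok · (5,3)B 4/4 ok · (5,4)B 3/3 ok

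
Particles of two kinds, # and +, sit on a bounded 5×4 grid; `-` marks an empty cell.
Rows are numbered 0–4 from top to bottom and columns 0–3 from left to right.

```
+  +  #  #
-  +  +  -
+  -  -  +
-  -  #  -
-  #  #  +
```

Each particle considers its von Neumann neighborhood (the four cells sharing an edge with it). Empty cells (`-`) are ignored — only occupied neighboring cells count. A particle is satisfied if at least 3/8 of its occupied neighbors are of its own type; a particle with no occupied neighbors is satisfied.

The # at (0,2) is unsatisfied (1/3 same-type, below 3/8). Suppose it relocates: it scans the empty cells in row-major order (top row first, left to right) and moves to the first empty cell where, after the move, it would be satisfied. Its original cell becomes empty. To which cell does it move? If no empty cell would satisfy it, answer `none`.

Vacating (0,2). Empty cells in order:
  (1,0): 0/3 same-type → still unsatisfied.
  (1,3): 1/3 same-type → still unsatisfied.
  (2,1): 0/2 same-type → still unsatisfied.
  (2,2): 1/3 same-type → still unsatisfied.
  (3,0): 0/1 same-type → still unsatisfied.
  (3,1): 2/2 same-type → satisfied — stop here.

(3,1)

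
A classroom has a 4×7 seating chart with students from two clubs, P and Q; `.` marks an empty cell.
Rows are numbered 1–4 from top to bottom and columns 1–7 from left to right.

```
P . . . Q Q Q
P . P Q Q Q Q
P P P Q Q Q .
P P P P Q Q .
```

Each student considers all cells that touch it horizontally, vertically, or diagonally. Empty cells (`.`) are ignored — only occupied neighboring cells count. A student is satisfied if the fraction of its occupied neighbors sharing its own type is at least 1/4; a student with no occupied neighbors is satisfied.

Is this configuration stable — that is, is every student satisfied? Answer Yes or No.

Yes

Row 1: (1,1)P 1/1 ok · (1,5)Q 4/4 ok · (1,6)Q 5/5 ok · (1,7)Q 3/3 ok
Row 2: (2,1)P 3/3 ok · (2,3)P 2/4 ok · (2,4)Q 4/6 ok · (2,5)Q 7/7 ok · (2,6)Q 7/7 ok · (2,7)Q 4/4 ok
Row 3: (3,1)P 4/4 ok · (3,2)P 7/7 ok · (3,3)P 5/7 ok · (3,4)Q 4/8 ok · (3,5)Q 7/8 ok · (3,6)Q 6/6 ok
Row 4: (4,1)P 3/3 ok · (4,2)P 5/5 ok · (4,3)P 4/5 ok · (4,4)P 2/5 ok · (4,5)Q 4/5 ok · (4,6)Q 3/3 ok
All meet the threshold, so the configuration is stable.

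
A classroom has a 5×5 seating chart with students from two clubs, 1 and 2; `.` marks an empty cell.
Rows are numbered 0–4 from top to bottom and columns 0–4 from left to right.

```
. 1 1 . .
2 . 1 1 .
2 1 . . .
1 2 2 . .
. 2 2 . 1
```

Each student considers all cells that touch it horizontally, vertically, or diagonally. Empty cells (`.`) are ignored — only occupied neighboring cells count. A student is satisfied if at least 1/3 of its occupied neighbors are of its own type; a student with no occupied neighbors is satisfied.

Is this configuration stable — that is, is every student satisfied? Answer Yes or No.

No

(0,1)1 2/3 ✓
(0,2)1 3/3 ✓
(1,0)2 1/3 ✓
(1,2)1 4/4 ✓
(1,3)1 2/2 ✓
(2,0)2 2/4 ✓
(2,1)1 2/6 ✓
(3,0)1 1/4 ✗
(3,1)2 4/6 ✓
(3,2)2 3/4 ✓
(4,1)2 3/4 ✓
(4,2)2 3/3 ✓
(4,4)1 0/0 ✓
For instance (3,0) has only 1/4 same-type neighbors, below 1/3.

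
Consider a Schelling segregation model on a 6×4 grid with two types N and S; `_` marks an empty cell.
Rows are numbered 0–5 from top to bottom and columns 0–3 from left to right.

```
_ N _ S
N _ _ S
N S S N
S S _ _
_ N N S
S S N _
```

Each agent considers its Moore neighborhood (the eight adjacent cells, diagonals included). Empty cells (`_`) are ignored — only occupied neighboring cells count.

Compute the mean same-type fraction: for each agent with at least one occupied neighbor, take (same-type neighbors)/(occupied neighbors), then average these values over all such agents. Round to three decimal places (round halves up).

(0,1)N 1/1
(0,3)S 1/1
(1,0)N 2/3
(1,3)S 2/3
(2,0)N 1/4
(2,1)S 3/5
(2,2)S 3/4
(2,3)N 0/2
(3,0)S 2/4
(3,1)S 3/6
(4,1)N 2/6
(4,2)N 2/5
(4,3)S 0/2
(5,0)S 1/2
(5,1)S 1/4
(5,2)N 2/4
Sum over 16 agents: 1/1 + 1/1 + 2/3 + 2/3 + 1/4 + 3/5 + 3/4 + 0/2 + 2/4 + 3/6 + 2/6 + 2/5 + 0/2 + 1/2 + 1/4 + 2/4 = 95/12; mean = 95/12 ÷ 16 = 95/192 = 0.494791… → 0.495.

0.495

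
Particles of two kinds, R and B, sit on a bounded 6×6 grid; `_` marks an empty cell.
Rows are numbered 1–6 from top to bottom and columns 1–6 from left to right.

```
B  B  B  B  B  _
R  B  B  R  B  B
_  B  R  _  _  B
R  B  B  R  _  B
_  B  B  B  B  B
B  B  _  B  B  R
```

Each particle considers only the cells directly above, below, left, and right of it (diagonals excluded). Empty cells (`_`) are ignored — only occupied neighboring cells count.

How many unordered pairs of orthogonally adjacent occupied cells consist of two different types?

13

Scan each occupied cell's neighbors to the right and below so each pair is counted once.
Row 1: B(1,1)–B(1,2)= B(1,1)–R(2,1)≠ B(1,2)–B(1,3)= B(1,2)–B(2,2)= B(1,3)–B(1,4)= B(1,3)–B(2,3)= B(1,4)–B(1,5)= B(1,4)–R(2,4)≠ B(1,5)–B(2,5)=  → 2/9 unlike.
Row 2: R(2,1)–B(2,2)≠ B(2,2)–B(2,3)= B(2,2)–B(3,2)= B(2,3)–R(2,4)≠ B(2,3)–R(3,3)≠ R(2,4)–B(2,5)≠ B(2,5)–B(2,6)= B(2,6)–B(3,6)=  → 4/8 unlike.
Row 3: B(3,2)–R(3,3)≠ B(3,2)–B(4,2)= R(3,3)–B(4,3)≠ B(3,6)–B(4,6)=  → 2/4 unlike.
Row 4: R(4,1)–B(4,2)≠ B(4,2)–B(4,3)= B(4,2)–B(5,2)= B(4,3)–R(4,4)≠ B(4,3)–B(5,3)= R(4,4)–B(5,4)≠ B(4,6)–B(5,6)=  → 3/7 unlike.
Row 5: B(5,2)–B(5,3)= B(5,2)–B(6,2)= B(5,3)–B(5,4)= B(5,4)–B(5,5)= B(5,4)–B(6,4)= B(5,5)–B(5,6)= B(5,5)–B(6,5)= B(5,6)–R(6,6)≠  → 1/8 unlike.
Row 6: B(6,1)–B(6,2)= B(6,4)–B(6,5)= B(6,5)–R(6,6)≠  → 1/3 unlike.
Total adjacent occupied pairs: 39; unlike-type pairs: 13.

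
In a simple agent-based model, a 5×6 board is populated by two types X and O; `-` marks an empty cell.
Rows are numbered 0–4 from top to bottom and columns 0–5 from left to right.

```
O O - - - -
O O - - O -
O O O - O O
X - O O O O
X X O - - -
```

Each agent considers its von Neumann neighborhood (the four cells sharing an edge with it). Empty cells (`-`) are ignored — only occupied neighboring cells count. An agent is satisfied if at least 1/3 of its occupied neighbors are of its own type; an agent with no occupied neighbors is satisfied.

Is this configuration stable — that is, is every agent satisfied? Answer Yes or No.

Yes

(0,0)O 2/2 satisfied
(0,1)O 2/2 satisfied
(1,0)O 3/3 satisfied
(1,1)O 3/3 satisfied
(1,4)O 1/1 satisfied
(2,0)O 2/3 satisfied
(2,1)O 3/3 satisfied
(2,2)O 2/2 satisfied
(2,4)O 3/3 satisfied
(2,5)O 2/2 satisfied
(3,0)X 1/2 satisfied
(3,2)O 3/3 satisfied
(3,3)O 2/2 satisfied
(3,4)O 3/3 satisfied
(3,5)O 2/2 satisfied
(4,0)X 2/2 satisfied
(4,1)X 1/2 satisfied
(4,2)O 1/2 satisfied
All meet the threshold, so the configuration is stable.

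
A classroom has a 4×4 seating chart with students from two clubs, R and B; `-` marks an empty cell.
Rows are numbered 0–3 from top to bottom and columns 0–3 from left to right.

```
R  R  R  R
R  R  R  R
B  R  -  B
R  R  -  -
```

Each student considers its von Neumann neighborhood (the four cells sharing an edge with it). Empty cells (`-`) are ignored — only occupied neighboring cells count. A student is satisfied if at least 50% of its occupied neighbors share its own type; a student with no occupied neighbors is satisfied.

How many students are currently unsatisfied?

2

(0,0)R 2/2 ✓
(0,1)R 3/3 ✓
(0,2)R 3/3 ✓
(0,3)R 2/2 ✓
(1,0)R 2/3 ✓
(1,1)R 4/4 ✓
(1,2)R 3/3 ✓
(1,3)R 2/3 ✓
(2,0)B 0/3 ✗
(2,1)R 2/3 ✓
(2,3)B 0/1 ✗
(3,0)R 1/2 ✓
(3,1)R 2/2 ✓
Unsatisfied: (2,0), (2,3) — 2 in total.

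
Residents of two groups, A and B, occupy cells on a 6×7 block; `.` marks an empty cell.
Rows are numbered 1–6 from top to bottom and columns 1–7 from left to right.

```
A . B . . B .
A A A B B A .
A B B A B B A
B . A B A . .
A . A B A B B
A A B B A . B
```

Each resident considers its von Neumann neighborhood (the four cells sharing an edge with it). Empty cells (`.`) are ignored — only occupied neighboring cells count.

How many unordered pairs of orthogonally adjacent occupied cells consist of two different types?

25

Scan each occupied cell's neighbors to the right and below so each pair is counted once.
Row 1: A(1,1)–A(2,1)= B(1,3)–A(2,3)≠ B(1,6)–A(2,6)≠  → 2/3 unlike.
Row 2: A(2,1)–A(2,2)= A(2,1)–A(3,1)= A(2,2)–A(2,3)= A(2,2)–B(3,2)≠ A(2,3)–B(2,4)≠ A(2,3)–B(3,3)≠ B(2,4)–B(2,5)= B(2,4)–A(3,4)≠ B(2,5)–A(2,6)≠ B(2,5)–B(3,5)= A(2,6)–B(3,6)≠  → 6/11 unlike.
Row 3: A(3,1)–B(3,2)≠ A(3,1)–B(4,1)≠ B(3,2)–B(3,3)= B(3,3)–A(3,4)≠ B(3,3)–A(4,3)≠ A(3,4)–B(3,5)≠ A(3,4)–B(4,4)≠ B(3,5)–B(3,6)= B(3,5)–A(4,5)≠ B(3,6)–A(3,7)≠  → 8/10 unlike.
Row 4: B(4,1)–A(5,1)≠ A(4,3)–B(4,4)≠ A(4,3)–A(5,3)= B(4,4)–A(4,5)≠ B(4,4)–B(5,4)= A(4,5)–A(5,5)=  → 3/6 unlike.
Row 5: A(5,1)–A(6,1)= A(5,3)–B(5,4)≠ A(5,3)–B(6,3)≠ B(5,4)–A(5,5)≠ B(5,4)–B(6,4)= A(5,5)–B(5,6)≠ A(5,5)–A(6,5)= B(5,6)–B(5,7)= B(5,7)–B(6,7)=  → 4/9 unlike.
Row 6: A(6,1)–A(6,2)= A(6,2)–B(6,3)≠ B(6,3)–B(6,4)= B(6,4)–A(6,5)≠  → 2/4 unlike.
Total adjacent occupied pairs: 43; unlike-type pairs: 25.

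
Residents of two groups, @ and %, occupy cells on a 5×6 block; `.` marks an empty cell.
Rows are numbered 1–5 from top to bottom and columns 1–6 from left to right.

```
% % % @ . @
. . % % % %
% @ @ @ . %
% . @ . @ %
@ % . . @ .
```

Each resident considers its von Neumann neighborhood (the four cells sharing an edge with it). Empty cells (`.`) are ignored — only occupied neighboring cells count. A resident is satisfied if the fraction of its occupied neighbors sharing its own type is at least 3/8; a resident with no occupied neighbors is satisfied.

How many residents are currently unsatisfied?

Row 1: (1,1)% 1/1 ok · (1,2)% 2/2 ok · (1,3)% 2/3 ok · (1,4)@ 0/2 unhappy · (1,6)@ 0/1 unhappy
Row 2: (2,3)% 2/3 ok · (2,4)% 2/4 ok · (2,5)% 2/2 ok · (2,6)% 2/3 ok
Row 3: (3,1)% 1/2 ok · (3,2)@ 1/2 ok · (3,3)@ 3/4 ok · (3,4)@ 1/2 ok · (3,6)% 2/2 ok
Row 4: (4,1)% 1/2 ok · (4,3)@ 1/1 ok · (4,5)@ 1/2 ok · (4,6)% 1/2 ok
Row 5: (5,1)@ 0/2 unhappy · (5,2)% 0/1 unhappy · (5,5)@ 1/1 ok
Unsatisfied: (1,4), (1,6), (5,1), (5,2) — 4 in total.

4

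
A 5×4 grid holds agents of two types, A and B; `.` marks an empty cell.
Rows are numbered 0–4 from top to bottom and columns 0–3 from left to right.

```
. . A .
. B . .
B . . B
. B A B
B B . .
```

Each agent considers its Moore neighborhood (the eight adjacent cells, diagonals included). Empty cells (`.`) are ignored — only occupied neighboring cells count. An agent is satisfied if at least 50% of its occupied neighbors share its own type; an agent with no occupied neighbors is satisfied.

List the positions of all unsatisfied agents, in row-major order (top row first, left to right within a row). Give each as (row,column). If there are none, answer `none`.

(0,2)A 0/1 not
(1,1)B 1/2 satisfied
(2,0)B 2/2 satisfied
(2,3)B 1/2 satisfied
(3,1)B 3/4 satisfied
(3,2)A 0/4 not
(3,3)B 1/2 satisfied
(4,0)B 2/2 satisfied
(4,1)B 2/3 satisfied

(0,2), (3,2)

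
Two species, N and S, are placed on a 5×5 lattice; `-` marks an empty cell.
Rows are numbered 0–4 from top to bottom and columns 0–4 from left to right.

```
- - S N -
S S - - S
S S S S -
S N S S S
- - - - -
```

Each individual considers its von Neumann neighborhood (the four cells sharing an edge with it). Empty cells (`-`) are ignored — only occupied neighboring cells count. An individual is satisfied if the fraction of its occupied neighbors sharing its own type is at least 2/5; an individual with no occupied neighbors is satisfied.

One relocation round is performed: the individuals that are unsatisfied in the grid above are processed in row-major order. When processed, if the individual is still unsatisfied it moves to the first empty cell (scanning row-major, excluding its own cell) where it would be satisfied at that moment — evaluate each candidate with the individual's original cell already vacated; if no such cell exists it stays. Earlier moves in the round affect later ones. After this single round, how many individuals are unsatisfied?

0

Initially unsatisfied (in order): (0,2), (0,3), (3,1).
  (0,2) → (0,0).
  (0,3): now satisfied by earlier moves; stays.
  (3,1) → (0,2).
Resulting grid:
S - N N -
S S - - S
S S S S -
S - S S S
- - - - -
All satisfied now.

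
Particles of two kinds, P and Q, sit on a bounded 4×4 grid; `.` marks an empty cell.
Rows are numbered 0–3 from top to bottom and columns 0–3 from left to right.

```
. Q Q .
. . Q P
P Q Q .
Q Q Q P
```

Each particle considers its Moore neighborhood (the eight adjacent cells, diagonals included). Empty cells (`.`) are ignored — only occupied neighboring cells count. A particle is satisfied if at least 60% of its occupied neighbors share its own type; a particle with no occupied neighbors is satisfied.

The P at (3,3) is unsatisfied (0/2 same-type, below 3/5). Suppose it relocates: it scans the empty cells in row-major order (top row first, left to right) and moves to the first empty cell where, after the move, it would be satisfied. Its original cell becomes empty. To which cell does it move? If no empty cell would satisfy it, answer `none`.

none

Vacating (3,3). Empty cells in order:
  (0,0): 0/1 same-type → still unsatisfied.
  (0,3): 1/3 same-type → still unsatisfied.
  (1,0): 1/3 same-type → still unsatisfied.
  (1,1): 1/6 same-type → still unsatisfied.
  (2,3): 1/4 same-type → still unsatisfied.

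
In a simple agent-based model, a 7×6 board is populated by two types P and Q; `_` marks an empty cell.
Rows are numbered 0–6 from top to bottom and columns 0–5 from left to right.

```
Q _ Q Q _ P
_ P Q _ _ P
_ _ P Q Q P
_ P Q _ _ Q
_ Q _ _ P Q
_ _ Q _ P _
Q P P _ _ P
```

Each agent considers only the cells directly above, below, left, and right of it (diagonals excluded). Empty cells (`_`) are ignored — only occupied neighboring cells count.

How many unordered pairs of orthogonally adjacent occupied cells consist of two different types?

11

Scan each occupied cell's neighbors to the right and below so each pair is counted once.
Row 0: Q(0,2)–Q(0,3)= Q(0,2)–Q(1,2)= P(0,5)–P(1,5)=  → 0/3 unlike.
Row 1: P(1,1)–Q(1,2)≠ Q(1,2)–P(2,2)≠ P(1,5)–P(2,5)=  → 2/3 unlike.
Row 2: P(2,2)–Q(2,3)≠ P(2,2)–Q(3,2)≠ Q(2,3)–Q(2,4)= Q(2,4)–P(2,5)≠ P(2,5)–Q(3,5)≠  → 4/5 unlike.
Row 3: P(3,1)–Q(3,2)≠ P(3,1)–Q(4,1)≠ Q(3,5)–Q(4,5)=  → 2/3 unlike.
Row 4: P(4,4)–Q(4,5)≠ P(4,4)–P(5,4)=  → 1/2 unlike.
Row 5: Q(5,2)–P(6,2)≠  → 1/1 unlike.
Row 6: Q(6,0)–P(6,1)≠ P(6,1)–P(6,2)=  → 1/2 unlike.
Total adjacent occupied pairs: 19; unlike-type pairs: 11.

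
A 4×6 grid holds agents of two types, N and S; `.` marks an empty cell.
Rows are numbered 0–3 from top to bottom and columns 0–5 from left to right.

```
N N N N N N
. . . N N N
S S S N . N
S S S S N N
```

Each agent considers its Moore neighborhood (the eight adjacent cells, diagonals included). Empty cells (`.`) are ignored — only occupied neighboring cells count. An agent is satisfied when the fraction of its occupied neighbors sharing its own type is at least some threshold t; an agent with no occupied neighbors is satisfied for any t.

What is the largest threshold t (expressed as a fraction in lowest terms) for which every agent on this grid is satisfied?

1/2

Row 0: (0,0)N 1/1 · (0,1)N 2/2 · (0,2)N 3/3 · (0,3)N 4/4 · (0,4)N 5/5 · (0,5)N 3/3
Row 1: (1,3)N 5/6 · (1,4)N 7/7 · (1,5)N 4/4
Row 2: (2,0)S 3/3 · (2,1)S 5/5 · (2,2)S 4/6 · (2,3)N 3/6 · (2,5)N 4/4
Row 3: (3,0)S 3/3 · (3,1)S 5/5 · (3,2)S 4/5 · (3,3)S 2/4 · (3,4)N 3/4 · (3,5)N 2/2
The smallest same-type fraction is 3/6 at (2,3), which reduces to 1/2. Any threshold above that leaves this agent unsatisfied.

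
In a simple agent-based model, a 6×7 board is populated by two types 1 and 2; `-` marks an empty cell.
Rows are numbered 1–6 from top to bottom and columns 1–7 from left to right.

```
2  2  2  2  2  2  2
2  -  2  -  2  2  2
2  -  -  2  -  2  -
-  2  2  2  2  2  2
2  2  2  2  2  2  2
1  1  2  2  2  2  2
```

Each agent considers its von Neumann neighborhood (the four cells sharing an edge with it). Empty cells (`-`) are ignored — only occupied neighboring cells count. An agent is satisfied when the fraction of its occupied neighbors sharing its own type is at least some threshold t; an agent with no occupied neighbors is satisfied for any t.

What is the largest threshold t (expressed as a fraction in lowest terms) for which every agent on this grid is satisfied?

(1,1)2 2/2
(1,2)2 2/2
(1,3)2 3/3
(1,4)2 2/2
(1,5)2 3/3
(1,6)2 3/3
(1,7)2 2/2
(2,1)2 2/2
(2,3)2 1/1
(2,5)2 2/2
(2,6)2 4/4
(2,7)2 2/2
(3,1)2 1/1
(3,4)2 1/1
(3,6)2 2/2
(4,2)2 2/2
(4,3)2 3/3
(4,4)2 4/4
(4,5)2 3/3
(4,6)2 4/4
(4,7)2 2/2
(5,1)2 1/2
(5,2)2 3/4
(5,3)2 4/4
(5,4)2 4/4
(5,5)2 4/4
(5,6)2 4/4
(5,7)2 3/3
(6,1)1 1/2
(6,2)1 1/3
(6,3)2 2/3
(6,4)2 3/3
(6,5)2 3/3
(6,6)2 3/3
(6,7)2 2/2
The smallest same-type fraction is 1/3 at (6,2), which reduces to 1/3. Any threshold above that leaves this agent unsatisfied.

1/3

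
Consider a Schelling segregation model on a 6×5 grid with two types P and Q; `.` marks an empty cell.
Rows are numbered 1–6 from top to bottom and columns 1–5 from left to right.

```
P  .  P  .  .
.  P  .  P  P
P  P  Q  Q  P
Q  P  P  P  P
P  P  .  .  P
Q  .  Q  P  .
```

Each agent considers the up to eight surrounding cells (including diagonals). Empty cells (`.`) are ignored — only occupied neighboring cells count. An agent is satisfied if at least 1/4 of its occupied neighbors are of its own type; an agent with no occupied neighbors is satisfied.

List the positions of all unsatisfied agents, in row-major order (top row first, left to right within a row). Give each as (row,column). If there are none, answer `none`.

(1,1)P 1/1 ok
(1,3)P 2/2 ok
(2,2)P 4/5 ok
(2,4)P 3/5 ok
(2,5)P 2/3 ok
(3,1)P 3/4 ok
(3,2)P 4/6 ok
(3,3)Q 1/7 unhappy
(3,4)Q 1/7 unhappy
(3,5)P 4/5 ok
(4,1)Q 0/5 unhappy
(4,2)P 5/7 ok
(4,3)P 4/6 ok
(4,4)P 4/6 ok
(4,5)P 3/4 ok
(5,1)P 2/4 ok
(5,2)P 3/6 ok
(5,5)P 3/3 ok
(6,1)Q 0/2 unhappy
(6,3)Q 0/2 unhappy
(6,4)P 1/2 ok

(3,3), (3,4), (4,1), (6,1), (6,3)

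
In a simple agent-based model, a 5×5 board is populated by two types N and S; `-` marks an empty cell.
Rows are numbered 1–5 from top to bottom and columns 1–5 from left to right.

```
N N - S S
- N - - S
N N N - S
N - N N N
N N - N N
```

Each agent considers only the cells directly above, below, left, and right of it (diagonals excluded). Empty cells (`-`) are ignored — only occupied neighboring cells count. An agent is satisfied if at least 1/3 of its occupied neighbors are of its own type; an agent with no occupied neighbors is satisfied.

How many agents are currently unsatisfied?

Row 1: (1,1)N 1/1 ✓ · (1,2)N 2/2 ✓ · (1,4)S 1/1 ✓ · (1,5)S 2/2 ✓
Row 2: (2,2)N 2/2 ✓ · (2,5)S 2/2 ✓
Row 3: (3,1)N 2/2 ✓ · (3,2)N 3/3 ✓ · (3,3)N 2/2 ✓ · (3,5)S 1/2 ✓
Row 4: (4,1)N 2/2 ✓ · (4,3)N 2/2 ✓ · (4,4)N 3/3 ✓ · (4,5)N 2/3 ✓
Row 5: (5,1)N 2/2 ✓ · (5,2)N 1/1 ✓ · (5,4)N 2/2 ✓ · (5,5)N 2/2 ✓
Every one meets the threshold.

0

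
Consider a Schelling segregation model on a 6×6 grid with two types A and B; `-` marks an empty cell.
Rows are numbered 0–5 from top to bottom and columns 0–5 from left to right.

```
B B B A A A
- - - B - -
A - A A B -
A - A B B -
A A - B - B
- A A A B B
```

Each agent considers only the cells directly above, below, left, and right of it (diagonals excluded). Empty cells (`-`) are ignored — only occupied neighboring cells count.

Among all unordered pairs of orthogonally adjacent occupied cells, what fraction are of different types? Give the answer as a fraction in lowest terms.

8/25

Scan each occupied cell's neighbors to the right and below so each pair is counted once.
Row 0: B(0,0)–B(0,1)= B(0,1)–B(0,2)= B(0,2)–A(0,3)≠ A(0,3)–A(0,4)= A(0,3)–B(1,3)≠ A(0,4)–A(0,5)=  → 2/6 unlike.
Row 1: B(1,3)–A(2,3)≠  → 1/1 unlike.
Row 2: A(2,0)–A(3,0)= A(2,2)–A(2,3)= A(2,2)–A(3,2)= A(2,3)–B(2,4)≠ A(2,3)–B(3,3)≠ B(2,4)–B(3,4)=  → 2/6 unlike.
Row 3: A(3,0)–A(4,0)= A(3,2)–B(3,3)≠ B(3,3)–B(3,4)= B(3,3)–B(4,3)=  → 1/4 unlike.
Row 4: A(4,0)–A(4,1)= A(4,1)–A(5,1)= B(4,3)–A(5,3)≠ B(4,5)–B(5,5)=  → 1/4 unlike.
Row 5: A(5,1)–A(5,2)= A(5,2)–A(5,3)= A(5,3)–B(5,4)≠ B(5,4)–B(5,5)=  → 1/4 unlike.
Total adjacent occupied pairs: 25; unlike-type pairs: 8.
8/25 is already in lowest terms.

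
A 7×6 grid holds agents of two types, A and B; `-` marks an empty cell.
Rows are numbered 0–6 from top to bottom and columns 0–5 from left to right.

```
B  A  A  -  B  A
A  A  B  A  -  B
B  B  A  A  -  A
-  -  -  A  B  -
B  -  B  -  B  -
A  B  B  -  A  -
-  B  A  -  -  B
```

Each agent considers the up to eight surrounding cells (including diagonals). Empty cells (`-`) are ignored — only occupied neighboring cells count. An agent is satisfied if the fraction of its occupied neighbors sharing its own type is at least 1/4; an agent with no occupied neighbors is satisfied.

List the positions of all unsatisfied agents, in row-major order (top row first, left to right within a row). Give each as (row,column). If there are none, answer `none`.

Row 0: (0,0)B 0/3 unhappy · (0,1)A 3/5 ok · (0,2)A 3/4 ok · (0,4)B 1/3 ok · (0,5)A 0/2 unhappy
Row 1: (1,0)A 2/5 ok · (1,1)A 4/8 ok · (1,2)B 1/7 unhappy · (1,3)A 3/5 ok · (1,5)B 1/3 ok
Row 2: (2,0)B 1/3 ok · (2,1)B 2/5 ok · (2,2)A 4/6 ok · (2,3)A 3/5 ok · (2,5)A 0/2 unhappy
Row 3: (3,3)A 2/5 ok · (3,4)B 1/4 ok
Row 4: (4,0)B 1/2 ok · (4,2)B 2/3 ok · (4,4)B 1/3 ok
Row 5: (5,0)A 0/3 unhappy · (5,1)B 4/6 ok · (5,2)B 3/4 ok · (5,4)A 0/2 unhappy
Row 6: (6,1)B 2/4 ok · (6,2)A 0/3 unhappy · (6,5)B 0/1 unhappy

(0,0), (0,5), (1,2), (2,5), (5,0), (5,4), (6,2), (6,5)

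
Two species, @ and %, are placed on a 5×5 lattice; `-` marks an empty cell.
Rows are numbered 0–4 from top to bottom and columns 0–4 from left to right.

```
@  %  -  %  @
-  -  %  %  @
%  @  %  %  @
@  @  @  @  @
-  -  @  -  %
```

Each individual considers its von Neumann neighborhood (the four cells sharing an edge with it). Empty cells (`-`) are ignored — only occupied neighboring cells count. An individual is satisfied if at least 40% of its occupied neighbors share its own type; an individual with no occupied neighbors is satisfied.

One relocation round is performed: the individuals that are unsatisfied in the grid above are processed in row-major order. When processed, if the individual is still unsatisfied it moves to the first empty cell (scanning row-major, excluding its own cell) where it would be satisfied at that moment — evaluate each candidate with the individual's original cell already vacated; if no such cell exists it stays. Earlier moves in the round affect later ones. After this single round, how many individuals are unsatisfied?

Initially unsatisfied (in order): (0,0), (0,1), (2,0), (2,1), (4,4).
  (0,0) → (4,0).
  (0,1): now satisfied by earlier moves; stays.
  (2,0) → (0,0).
  (2,1): now satisfied by earlier moves; stays.
  (4,4) → (0,2).
Resulting grid:
% % % % @
- - % % @
- @ % % @
@ @ @ @ @
@ - @ - -
All satisfied now.

0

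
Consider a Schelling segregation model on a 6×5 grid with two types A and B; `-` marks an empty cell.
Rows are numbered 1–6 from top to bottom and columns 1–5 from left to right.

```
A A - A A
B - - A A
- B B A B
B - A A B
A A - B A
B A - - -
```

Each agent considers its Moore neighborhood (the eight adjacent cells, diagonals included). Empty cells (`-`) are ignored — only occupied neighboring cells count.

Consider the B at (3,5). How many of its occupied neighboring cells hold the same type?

Occupied neighbors of (3,5): (2,4)=A, (2,5)=A, (3,4)=A, (4,4)=A, (4,5)=B.
Same type (B): 1 of 5.

1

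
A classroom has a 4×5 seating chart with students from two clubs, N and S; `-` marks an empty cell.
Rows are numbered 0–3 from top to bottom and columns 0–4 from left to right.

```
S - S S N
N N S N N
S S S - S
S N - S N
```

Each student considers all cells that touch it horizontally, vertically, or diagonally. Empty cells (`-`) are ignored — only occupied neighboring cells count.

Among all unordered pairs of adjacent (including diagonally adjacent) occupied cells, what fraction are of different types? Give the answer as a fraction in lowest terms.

23/38

Scan each occupied cell's neighbors to the right and below (and the two forward diagonals) so each pair is counted once.
From row 0: 7 unlike of 12 pairs (running 7/12).
From row 1: 10 unlike of 14 pairs (running 17/26).
From row 2: 4 unlike of 10 pairs (running 21/36).
From row 3: 2 unlike of 2 pairs (running 23/38).
Total adjacent occupied pairs: 38; unlike-type pairs: 23.
23/38 is already in lowest terms.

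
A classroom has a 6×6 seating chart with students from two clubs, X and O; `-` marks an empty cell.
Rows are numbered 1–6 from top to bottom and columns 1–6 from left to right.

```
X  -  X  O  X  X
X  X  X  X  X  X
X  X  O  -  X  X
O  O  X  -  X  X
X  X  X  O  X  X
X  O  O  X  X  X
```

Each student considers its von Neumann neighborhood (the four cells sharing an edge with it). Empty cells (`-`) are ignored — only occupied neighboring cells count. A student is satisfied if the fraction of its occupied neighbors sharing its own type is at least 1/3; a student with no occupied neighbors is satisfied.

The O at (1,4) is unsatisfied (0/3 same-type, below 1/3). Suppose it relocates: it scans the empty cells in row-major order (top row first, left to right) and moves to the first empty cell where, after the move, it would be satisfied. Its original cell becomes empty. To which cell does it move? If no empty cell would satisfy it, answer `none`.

Vacating (1,4). Empty cells in order:
  (1,2): 0/3 same-type → still unsatisfied.
  (3,4): 1/3 same-type → satisfied — stop here.

(3,4)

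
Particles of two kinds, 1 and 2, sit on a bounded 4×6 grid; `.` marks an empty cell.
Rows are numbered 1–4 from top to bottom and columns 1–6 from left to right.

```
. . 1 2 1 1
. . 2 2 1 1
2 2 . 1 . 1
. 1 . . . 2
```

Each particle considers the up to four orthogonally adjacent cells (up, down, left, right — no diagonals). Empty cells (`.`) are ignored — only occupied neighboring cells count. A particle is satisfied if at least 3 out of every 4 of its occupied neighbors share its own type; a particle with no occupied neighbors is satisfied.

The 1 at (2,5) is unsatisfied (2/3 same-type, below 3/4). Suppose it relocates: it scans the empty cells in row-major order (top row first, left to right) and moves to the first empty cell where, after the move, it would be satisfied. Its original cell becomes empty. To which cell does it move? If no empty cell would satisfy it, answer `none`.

(1,1)

Vacating (2,5). Empty cells in order:
  (1,1): 0/0 same-type → satisfied — stop here.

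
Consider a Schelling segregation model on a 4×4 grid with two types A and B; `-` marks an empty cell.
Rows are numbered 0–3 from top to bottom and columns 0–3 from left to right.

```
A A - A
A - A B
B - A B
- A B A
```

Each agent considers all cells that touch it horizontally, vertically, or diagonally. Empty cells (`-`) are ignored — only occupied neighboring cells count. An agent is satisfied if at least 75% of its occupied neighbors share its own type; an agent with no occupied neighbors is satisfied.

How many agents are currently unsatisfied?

(0,0)A 2/2 satisfied
(0,1)A 3/3 satisfied
(0,3)A 1/2 not
(1,0)A 2/3 not
(1,2)A 3/5 not
(1,3)B 1/4 not
(2,0)B 0/2 not
(2,2)A 3/6 not
(2,3)B 2/5 not
(3,1)A 1/3 not
(3,2)B 1/4 not
(3,3)A 1/3 not
Unsatisfied: (0,3), (1,0), (1,2), (1,3), (2,0), (2,2), (2,3), (3,1), (3,2), (3,3) — 10 in total.

10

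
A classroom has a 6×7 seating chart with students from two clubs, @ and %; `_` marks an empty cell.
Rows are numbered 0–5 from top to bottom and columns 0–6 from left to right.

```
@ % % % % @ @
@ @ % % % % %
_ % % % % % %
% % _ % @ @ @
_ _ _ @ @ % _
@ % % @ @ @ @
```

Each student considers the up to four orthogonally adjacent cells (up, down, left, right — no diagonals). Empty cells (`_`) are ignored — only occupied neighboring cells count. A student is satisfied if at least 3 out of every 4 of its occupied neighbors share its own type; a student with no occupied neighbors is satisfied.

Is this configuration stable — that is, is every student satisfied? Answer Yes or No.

No

Row 0: (0,0)@ 1/2 ✗ · (0,1)% 1/3 ✗ · (0,2)% 3/3 ✓ · (0,3)% 3/3 ✓ · (0,4)% 2/3 ✗ · (0,5)@ 1/3 ✗ · (0,6)@ 1/2 ✗
Row 1: (1,0)@ 2/2 ✓ · (1,1)@ 1/4 ✗ · (1,2)% 3/4 ✓ · (1,3)% 4/4 ✓ · (1,4)% 4/4 ✓ · (1,5)% 3/4 ✓ · (1,6)% 2/3 ✗
Row 2: (2,1)% 2/3 ✗ · (2,2)% 3/3 ✓ · (2,3)% 4/4 ✓ · (2,4)% 3/4 ✓ · (2,5)% 3/4 ✓ · (2,6)% 2/3 ✗
Row 3: (3,0)% 1/1 ✓ · (3,1)% 2/2 ✓ · (3,3)% 1/3 ✗ · (3,4)@ 2/4 ✗ · (3,5)@ 2/4 ✗ · (3,6)@ 1/2 ✗
Row 4: (4,3)@ 2/3 ✗ · (4,4)@ 3/4 ✓ · (4,5)% 0/3 ✗
Row 5: (5,0)@ 0/1 ✗ · (5,1)% 1/2 ✗ · (5,2)% 1/2 ✗ · (5,3)@ 2/3 ✗ · (5,4)@ 3/3 ✓ · (5,5)@ 2/3 ✗ · (5,6)@ 1/1 ✓
For instance (0,0) has only 1/2 same-type neighbors, below 3/4.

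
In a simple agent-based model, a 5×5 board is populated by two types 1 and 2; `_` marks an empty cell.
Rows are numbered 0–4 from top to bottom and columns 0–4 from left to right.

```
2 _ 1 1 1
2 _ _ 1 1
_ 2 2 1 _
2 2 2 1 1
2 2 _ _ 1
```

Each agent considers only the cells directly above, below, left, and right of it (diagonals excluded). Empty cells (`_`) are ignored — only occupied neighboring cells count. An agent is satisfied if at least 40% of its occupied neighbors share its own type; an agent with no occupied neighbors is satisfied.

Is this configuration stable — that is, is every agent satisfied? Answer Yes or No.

Row 0: (0,0)2 1/1 ✓ · (0,2)1 1/1 ✓ · (0,3)1 3/3 ✓ · (0,4)1 2/2 ✓
Row 1: (1,0)2 1/1 ✓ · (1,3)1 3/3 ✓ · (1,4)1 2/2 ✓
Row 2: (2,1)2 2/2 ✓ · (2,2)2 2/3 ✓ · (2,3)1 2/3 ✓
Row 3: (3,0)2 2/2 ✓ · (3,1)2 4/4 ✓ · (3,2)2 2/3 ✓ · (3,3)1 2/3 ✓ · (3,4)1 2/2 ✓
Row 4: (4,0)2 2/2 ✓ · (4,1)2 2/2 ✓ · (4,4)1 1/1 ✓
All meet the threshold, so the configuration is stable.

Yes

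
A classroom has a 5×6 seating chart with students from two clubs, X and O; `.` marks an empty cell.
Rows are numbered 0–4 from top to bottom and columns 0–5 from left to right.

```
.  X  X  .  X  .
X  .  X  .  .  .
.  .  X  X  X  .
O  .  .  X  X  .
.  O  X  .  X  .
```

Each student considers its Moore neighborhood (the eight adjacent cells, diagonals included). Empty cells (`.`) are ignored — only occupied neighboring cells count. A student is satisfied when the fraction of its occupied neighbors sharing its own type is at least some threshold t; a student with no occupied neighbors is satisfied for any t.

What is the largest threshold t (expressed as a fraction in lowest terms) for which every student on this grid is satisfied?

1/2

Row 0: (0,1)X 3/3 · (0,2)X 2/2 · (0,4)X — no occupied neighbors
Row 1: (1,0)X 1/1 · (1,2)X 4/4
Row 2: (2,2)X 3/3 · (2,3)X 5/5 · (2,4)X 3/3
Row 3: (3,0)O 1/1 · (3,3)X 6/6 · (3,4)X 4/4
Row 4: (4,1)O 1/2 · (4,2)X 1/2 · (4,4)X 2/2
The smallest same-type fraction is 1/2 at (4,1), which reduces to 1/2. Any threshold above that leaves this student unsatisfied.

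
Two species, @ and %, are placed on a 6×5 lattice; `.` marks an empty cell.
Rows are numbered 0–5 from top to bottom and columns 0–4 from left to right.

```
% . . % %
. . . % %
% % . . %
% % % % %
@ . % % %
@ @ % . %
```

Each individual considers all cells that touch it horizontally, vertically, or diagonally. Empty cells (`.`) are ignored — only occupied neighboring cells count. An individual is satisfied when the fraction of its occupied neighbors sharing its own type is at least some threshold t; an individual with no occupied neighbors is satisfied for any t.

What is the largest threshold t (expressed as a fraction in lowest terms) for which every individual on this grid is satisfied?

1/2

(0,0)% — no occupied neighbors
(0,3)% 3/3
(0,4)% 3/3
(1,3)% 4/4
(1,4)% 4/4
(2,0)% 3/3
(2,1)% 4/4
(2,4)% 4/4
(3,0)% 3/4
(3,1)% 5/6
(3,2)% 5/5
(3,3)% 6/6
(3,4)% 4/4
(4,0)@ 2/4
(4,2)% 5/6
(4,3)% 7/7
(4,4)% 4/4
(5,0)@ 2/2
(5,1)@ 2/4
(5,2)% 2/3
(5,4)% 2/2
The smallest same-type fraction is 2/4 at (4,0), which reduces to 1/2. Any threshold above that leaves this individual unsatisfied.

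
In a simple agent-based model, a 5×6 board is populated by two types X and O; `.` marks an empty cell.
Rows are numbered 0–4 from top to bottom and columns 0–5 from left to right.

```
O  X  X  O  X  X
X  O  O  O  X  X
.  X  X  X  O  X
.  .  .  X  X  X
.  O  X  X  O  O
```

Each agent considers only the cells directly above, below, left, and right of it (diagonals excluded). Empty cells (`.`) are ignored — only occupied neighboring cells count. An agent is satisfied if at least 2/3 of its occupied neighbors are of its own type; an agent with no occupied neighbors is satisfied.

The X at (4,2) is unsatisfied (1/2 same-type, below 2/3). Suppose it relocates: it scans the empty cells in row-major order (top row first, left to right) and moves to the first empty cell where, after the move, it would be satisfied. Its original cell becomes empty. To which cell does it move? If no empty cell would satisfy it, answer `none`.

(2,0)

Vacating (4,2). Empty cells in order:
  (2,0): 2/2 same-type → satisfied — stop here.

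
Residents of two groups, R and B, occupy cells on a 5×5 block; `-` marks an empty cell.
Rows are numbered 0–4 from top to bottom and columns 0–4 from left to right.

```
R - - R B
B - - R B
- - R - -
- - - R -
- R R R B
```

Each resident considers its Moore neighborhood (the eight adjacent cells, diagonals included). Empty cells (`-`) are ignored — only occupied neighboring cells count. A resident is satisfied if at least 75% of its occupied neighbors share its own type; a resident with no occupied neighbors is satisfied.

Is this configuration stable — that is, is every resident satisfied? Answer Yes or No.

(0,0)R 0/1 not
(0,3)R 1/3 not
(0,4)B 1/3 not
(1,0)B 0/1 not
(1,3)R 2/4 not
(1,4)B 1/3 not
(2,2)R 2/2 satisfied
(3,3)R 3/4 satisfied
(4,1)R 1/1 satisfied
(4,2)R 3/3 satisfied
(4,3)R 2/3 not
(4,4)B 0/2 not
For instance (0,0) has only 0/1 same-type neighbors, below 3/4.

No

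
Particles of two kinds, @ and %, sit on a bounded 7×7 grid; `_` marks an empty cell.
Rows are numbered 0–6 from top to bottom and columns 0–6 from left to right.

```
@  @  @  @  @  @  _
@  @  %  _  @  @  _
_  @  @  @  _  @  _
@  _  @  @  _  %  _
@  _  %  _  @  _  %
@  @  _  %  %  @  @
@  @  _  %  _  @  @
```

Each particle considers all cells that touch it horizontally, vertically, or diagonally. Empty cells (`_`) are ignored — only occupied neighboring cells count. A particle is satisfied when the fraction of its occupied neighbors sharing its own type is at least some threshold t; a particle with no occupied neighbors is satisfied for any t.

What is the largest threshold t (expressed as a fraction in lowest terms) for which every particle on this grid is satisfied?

(0,0)@ 3/3
(0,1)@ 4/5
(0,2)@ 3/4
(0,3)@ 3/4
(0,4)@ 4/4
(0,5)@ 3/3
(1,0)@ 4/4
(1,1)@ 6/7
(1,2)% 0/7
(1,4)@ 6/6
(1,5)@ 4/4
(2,1)@ 5/6
(2,2)@ 5/6
(2,3)@ 4/5
(2,5)@ 2/3
(3,0)@ 2/2
(3,2)@ 4/5
(3,3)@ 4/5
(3,5)% 1/3
(4,0)@ 3/3
(4,2)% 1/4
(4,4)@ 2/5
(4,6)% 1/3
(5,0)@ 4/4
(5,1)@ 4/5
(5,3)% 3/4
(5,4)% 2/5
(5,5)@ 4/6
(5,6)@ 3/4
(6,0)@ 3/3
(6,1)@ 3/3
(6,3)% 2/2
(6,5)@ 3/4
(6,6)@ 3/3
The smallest same-type fraction is 0/7 at (1,2), which reduces to 0/1. Any threshold above that leaves this particle unsatisfied.

0/1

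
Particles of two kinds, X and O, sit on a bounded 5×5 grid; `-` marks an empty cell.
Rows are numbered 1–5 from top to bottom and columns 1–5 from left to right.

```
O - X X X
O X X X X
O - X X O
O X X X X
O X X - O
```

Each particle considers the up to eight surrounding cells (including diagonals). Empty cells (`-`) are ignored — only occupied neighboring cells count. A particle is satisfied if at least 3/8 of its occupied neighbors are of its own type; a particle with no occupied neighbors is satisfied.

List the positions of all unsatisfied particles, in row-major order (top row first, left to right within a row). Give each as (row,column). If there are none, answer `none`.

(3,5), (5,1), (5,5)

(1,1)O 1/2 ✓
(1,3)X 4/4 ✓
(1,4)X 5/5 ✓
(1,5)X 3/3 ✓
(2,1)O 2/3 ✓
(2,2)X 3/6 ✓
(2,3)X 6/6 ✓
(2,4)X 7/8 ✓
(2,5)X 4/5 ✓
(3,1)O 2/4 ✓
(3,3)X 7/7 ✓
(3,4)X 7/8 ✓
(3,5)O 0/5 ✗
(4,1)O 2/4 ✓
(4,2)X 4/7 ✓
(4,3)X 6/6 ✓
(4,4)X 5/7 ✓
(4,5)X 2/4 ✓
(5,1)O 1/3 ✗
(5,2)X 3/5 ✓
(5,3)X 4/4 ✓
(5,5)O 0/2 ✗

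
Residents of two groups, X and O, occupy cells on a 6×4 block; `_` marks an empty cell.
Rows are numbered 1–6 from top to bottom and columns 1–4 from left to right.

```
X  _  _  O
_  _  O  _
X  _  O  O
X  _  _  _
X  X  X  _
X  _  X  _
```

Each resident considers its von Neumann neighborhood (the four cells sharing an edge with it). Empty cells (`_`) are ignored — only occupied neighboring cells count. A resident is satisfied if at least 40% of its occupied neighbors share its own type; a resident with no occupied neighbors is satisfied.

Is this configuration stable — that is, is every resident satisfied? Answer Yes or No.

(1,1)X 0/0 ✓
(1,4)O 0/0 ✓
(2,3)O 1/1 ✓
(3,1)X 1/1 ✓
(3,3)O 2/2 ✓
(3,4)O 1/1 ✓
(4,1)X 2/2 ✓
(5,1)X 3/3 ✓
(5,2)X 2/2 ✓
(5,3)X 2/2 ✓
(6,1)X 1/1 ✓
(6,3)X 1/1 ✓
All meet the threshold, so the configuration is stable.

Yes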